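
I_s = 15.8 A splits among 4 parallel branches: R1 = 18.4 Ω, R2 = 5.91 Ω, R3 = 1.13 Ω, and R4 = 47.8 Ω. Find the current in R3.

ΣG = 1/18.4 + 1/5.91 + 1/1.13 + 1/47.8 = 1.129.
By the current-divider rule, I = I_s · G_k/ΣG = 15.8 × 0.7835 = 12.38 A.

I ≈ 12.4 A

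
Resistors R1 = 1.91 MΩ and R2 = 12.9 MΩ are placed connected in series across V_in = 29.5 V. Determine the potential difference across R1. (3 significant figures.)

ΣR = 1.91 + 12.9 = 14.81 MΩ.
V = V_in · R/ΣR = 29.5 × 0.1290 = 3.805 V.

V ≈ 3.80 V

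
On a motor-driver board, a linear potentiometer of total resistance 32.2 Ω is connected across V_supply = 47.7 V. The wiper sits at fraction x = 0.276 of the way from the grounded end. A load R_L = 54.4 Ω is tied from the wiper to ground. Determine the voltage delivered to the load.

Split the track: R_lower = x·R_p = 8.887 Ω, R_upper = (1−x)·R_p = 23.31 Ω.
(x·R_p) ‖ R_L = 7.639 Ω.
Then V_out = V_supply · 7.639/(23.31 + 7.639) = 11.77 V.
(Unloaded: V_out = x·V_supply = 13.2 V.)

V_out ≈ 11.8 V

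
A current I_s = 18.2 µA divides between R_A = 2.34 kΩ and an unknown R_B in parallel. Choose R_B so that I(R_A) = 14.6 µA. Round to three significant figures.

In a two-way split, I_A/I_s = R_B/(R_A + R_B).
With f = 0.8022, R_B = R_A · f/(1−f) = 2.34 × 4.056 = 9.490 kΩ.

R_B ≈ 9.49 kΩ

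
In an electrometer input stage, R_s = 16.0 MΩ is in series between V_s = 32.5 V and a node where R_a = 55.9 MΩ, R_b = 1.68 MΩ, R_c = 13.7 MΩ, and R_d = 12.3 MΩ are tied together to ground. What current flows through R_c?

I ≈ 0.179 µA

Parallel bank: R_p = 1/(1/55.9 + 1/1.68 + 1/13.7 + 1/12.3) = 1.303 MΩ.
V_A by voltage divider: V_A = 32.5 × 1.303/(16.0 + 1.303) = 2.448 V.
Branch current I = V_A/R_c = 2.448/13.7 = 0.1787 µA.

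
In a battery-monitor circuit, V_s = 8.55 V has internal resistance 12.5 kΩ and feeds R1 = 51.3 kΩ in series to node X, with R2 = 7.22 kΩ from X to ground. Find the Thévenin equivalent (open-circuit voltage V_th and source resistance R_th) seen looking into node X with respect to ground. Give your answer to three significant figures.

V_th ≈ 0.869 V, R_th ≈ 6.49 kΩ

R1' = 12.5 + 51.3 = 63.80 kΩ (source resistance + R1).
V_th is the unloaded tap voltage: V_s · R2/(R1'+R2) = 8.55 × 0.1017 = 0.8692 V.
With V_s suppressed (replaced by a short), R_th = R1' ‖ R2 = (63.80 × 7.22)/(63.80 + 7.22) = 6.486 kΩ.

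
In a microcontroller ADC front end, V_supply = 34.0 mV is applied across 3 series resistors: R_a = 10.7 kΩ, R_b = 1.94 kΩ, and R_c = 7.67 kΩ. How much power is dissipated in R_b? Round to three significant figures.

Series current I = V_supply/ΣR = 34.0/20.31 = 1.674 µA.
V(R_b) = I·R = 3.248 mV; P = V·I = 3.248 × 1.674 = 5.437 nW.

P ≈ 5.44 nW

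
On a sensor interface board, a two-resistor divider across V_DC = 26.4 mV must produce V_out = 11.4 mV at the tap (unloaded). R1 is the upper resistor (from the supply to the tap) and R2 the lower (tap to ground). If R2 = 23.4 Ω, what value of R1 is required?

V_out/V_DC = R2/(R1+R2) = 0.4318.
Rearranging, R1 = R2·(1−k)/k = 23.4 × 1.316 = 30.79 Ω.

R1 ≈ 30.8 Ω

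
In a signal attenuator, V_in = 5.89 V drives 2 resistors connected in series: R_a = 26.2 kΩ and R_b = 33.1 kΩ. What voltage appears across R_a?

Total series resistance ΣR = 26.2 + 33.1 = 59.30 kΩ.
By the voltage-divider rule, V = 5.89 × 26.20/59.30 = 2.602 V.

V ≈ 2.60 V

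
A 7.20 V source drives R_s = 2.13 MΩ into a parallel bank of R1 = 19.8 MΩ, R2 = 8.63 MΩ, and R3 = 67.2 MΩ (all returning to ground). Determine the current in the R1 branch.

I ≈ 0.262 µA

Equivalent of the parallel group: R_p = 5.517 MΩ.
Node voltage V_A = V_DC · R_p/(R_s + R_p) = 7.20 × 0.7215 = 5.194 V.
I(R1) = V_A / R1 = 5.194/19.8 = 0.2623 µA.
(Equivalently: I_total = 0.9416 µA, then current-divider fraction G_k/ΣG = 0.2786.)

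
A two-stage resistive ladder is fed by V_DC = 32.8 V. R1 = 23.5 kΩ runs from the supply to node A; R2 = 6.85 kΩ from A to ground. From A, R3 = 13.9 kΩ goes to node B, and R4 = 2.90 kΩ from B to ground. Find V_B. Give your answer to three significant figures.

Node A sees R2 in parallel with the series input of stage 2, R3 + R4 = 16.80 kΩ.
Effective lower resistance at A: R2 ‖ 16.80 = 4.866 kΩ.
First divider: V_A = V_DC · 4.866/(23.5 + 4.866) = 5.627 V.
Then the unloaded second divider: V_B = V_A × R4/(R3+R4) = 5.627 × 0.1726 = 0.9713 V.

V_B ≈ 0.971 V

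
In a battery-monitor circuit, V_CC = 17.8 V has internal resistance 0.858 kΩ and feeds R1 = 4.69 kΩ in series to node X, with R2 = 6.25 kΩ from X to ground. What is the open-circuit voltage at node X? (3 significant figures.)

V_th ≈ 9.43 V

R1' = 0.858 + 4.69 = 5.548 kΩ (source resistance + R1).
Open-circuit (no load on X): V_th = V_CC · R2/(R1' + R2) = 17.8 × 6.25/(5.548 + 6.25) = 9.430 V.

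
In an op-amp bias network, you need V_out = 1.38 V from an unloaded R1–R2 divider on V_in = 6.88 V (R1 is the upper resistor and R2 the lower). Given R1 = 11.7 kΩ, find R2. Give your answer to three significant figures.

R2 ≈ 2.94 kΩ

V_out/V_in = R2/(R1+R2) = 0.2006.
So R2 = R1 · V_out/(V_in − V_out) = 11.7 × 1.38/(6.88 − 1.38) = 11.7 × 0.2509 = 2.936 kΩ.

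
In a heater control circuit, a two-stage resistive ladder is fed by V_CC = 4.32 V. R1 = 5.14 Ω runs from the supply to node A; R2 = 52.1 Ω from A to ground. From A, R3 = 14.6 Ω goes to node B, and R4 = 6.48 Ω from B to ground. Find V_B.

V_B ≈ 0.989 V

Looking into the second stage from A: R3 + R4 = 21.08 Ω appears in parallel with R2.
Effective lower resistance at A: R2 ‖ 21.08 = 15.01 Ω.
So V_A = 4.32 × 0.7449 = 3.218 V.
V_B = V_A × 0.3074 = 0.9892 V.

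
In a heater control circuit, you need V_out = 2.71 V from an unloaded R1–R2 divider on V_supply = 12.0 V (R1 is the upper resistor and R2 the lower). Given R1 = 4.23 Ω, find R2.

Required fraction k = V_out/V_supply = 0.2258.
Rearranging, R2 = R1·k/(1−k) = 4.23 × 0.2917 = 1.234 Ω.

R2 ≈ 1.23 Ω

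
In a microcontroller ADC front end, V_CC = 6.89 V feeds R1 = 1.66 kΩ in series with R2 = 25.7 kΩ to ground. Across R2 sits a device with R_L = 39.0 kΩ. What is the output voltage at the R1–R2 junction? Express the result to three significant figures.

First combine the lower leg with the load: R2 ‖ R_L = 15.49 kΩ.
Now apply the divider: V_out = 6.89 × 0.9032 = 6.223 V.

V_out ≈ 6.22 V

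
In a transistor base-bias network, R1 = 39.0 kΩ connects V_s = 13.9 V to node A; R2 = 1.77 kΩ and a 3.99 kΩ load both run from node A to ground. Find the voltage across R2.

The load sits in parallel with R2, giving an effective lower resistance R2' = R2·R_L/(R2+R_L) = 1.226 kΩ.
Then V_out = V_s · R2'/(R1 + R2') = 13.9 × 1.226/40.23 = 0.4237 V.

V_out ≈ 0.424 V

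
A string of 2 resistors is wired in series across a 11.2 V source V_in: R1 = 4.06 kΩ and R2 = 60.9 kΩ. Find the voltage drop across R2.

V ≈ 10.5 V

Series total: ΣR = 4.06 + 60.9 = 64.96 kΩ.
V = V_in · R/ΣR = 11.2 × 0.9375 = 10.50 V.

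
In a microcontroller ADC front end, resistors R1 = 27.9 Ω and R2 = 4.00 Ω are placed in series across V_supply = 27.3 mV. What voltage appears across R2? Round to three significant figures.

Total series resistance ΣR = 27.9 + 4.00 = 31.90 Ω.
V = V_supply · R/ΣR = 27.3 × 0.1254 = 3.423 mV.

V ≈ 3.42 mV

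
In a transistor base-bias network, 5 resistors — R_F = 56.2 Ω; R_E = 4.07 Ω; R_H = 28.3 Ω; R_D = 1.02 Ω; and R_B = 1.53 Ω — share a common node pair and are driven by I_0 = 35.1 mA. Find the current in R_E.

I ≈ 4.46 mA

Total conductance ΣG = 1/56.2 + 1/4.07 + 1/28.3 + 1/1.02 + 1/1.53 = 1.933 (units of 1/Ω).
R_E takes the fraction G_k/ΣG = 0.2457/1.933 = 0.1271, so I = 35.1 × 0.1271 = 4.462 mA.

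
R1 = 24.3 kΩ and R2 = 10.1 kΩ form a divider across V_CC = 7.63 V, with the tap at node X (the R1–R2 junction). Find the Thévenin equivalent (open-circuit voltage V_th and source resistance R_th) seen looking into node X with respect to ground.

V_th is the unloaded tap voltage: V_CC · R2/(R1+R2) = 7.63 × 0.2936 = 2.240 V.
Looking into X with the source shorted: R_th = R1·R2/(R1+R2) = 24.30 × 10.1/34.40 = 7.135 kΩ.

V_th ≈ 2.24 V, R_th ≈ 7.13 kΩ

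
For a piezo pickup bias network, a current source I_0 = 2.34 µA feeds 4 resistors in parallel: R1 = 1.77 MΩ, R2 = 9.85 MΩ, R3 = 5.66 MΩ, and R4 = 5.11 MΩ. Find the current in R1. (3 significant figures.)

I ≈ 1.27 µA

Conductances: ΣG = 1/1.77 + 1/9.85 + 1/5.66 + 1/5.11 = 1.039 (1/MΩ).
R1 takes the fraction G_k/ΣG = 0.5650/1.039 = 0.5438, so I = 2.34 × 0.5438 = 1.273 µA.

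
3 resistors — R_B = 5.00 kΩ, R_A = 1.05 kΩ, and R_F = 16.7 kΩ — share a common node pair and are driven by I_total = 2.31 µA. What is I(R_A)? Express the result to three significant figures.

I ≈ 1.81 µA

Conductances: ΣG = 1/5.00 + 1/1.05 + 1/16.7 = 1.212 (1/kΩ).
Current divider: I(R_A) = I_total · G_k/ΣG = 2.31 × (0.9524/1.212) = 2.31 × 0.7856 = 1.815 µA.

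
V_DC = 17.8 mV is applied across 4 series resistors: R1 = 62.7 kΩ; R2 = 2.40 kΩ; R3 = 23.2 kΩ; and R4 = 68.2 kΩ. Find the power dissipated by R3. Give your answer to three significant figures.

P ≈ 0.300 nW

The common current is I = 17.8/156.5 = 0.1137 µA.
P(R3) = I²·R3 = (0.1137)² × 23.2 = 0.3001 nW.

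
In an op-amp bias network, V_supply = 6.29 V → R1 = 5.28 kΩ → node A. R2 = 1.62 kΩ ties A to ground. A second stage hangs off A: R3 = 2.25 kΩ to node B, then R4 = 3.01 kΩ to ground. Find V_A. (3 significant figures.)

Node A sees R2 in parallel with the series input of stage 2, R3 + R4 = 5.260 kΩ.
R2 ‖ (R3+R4) = 1.239 kΩ.
So V_A = 6.29 × 0.1900 = 1.195 V.

V_A ≈ 1.20 V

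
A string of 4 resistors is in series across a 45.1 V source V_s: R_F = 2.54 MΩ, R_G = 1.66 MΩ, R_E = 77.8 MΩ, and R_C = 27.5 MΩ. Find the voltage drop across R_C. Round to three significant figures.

Series total: ΣR = 2.54 + 1.66 + 77.8 + 27.5 = 109.5 MΩ.
V = V_s · R/ΣR = 45.1 × 0.2511 = 11.33 V.

V ≈ 11.3 V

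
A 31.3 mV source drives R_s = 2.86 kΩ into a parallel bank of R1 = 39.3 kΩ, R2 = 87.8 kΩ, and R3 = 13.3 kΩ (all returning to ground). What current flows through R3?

I ≈ 1.78 µA

Equivalent of the parallel group: R_p = 8.927 kΩ.
Node voltage V_A = V_CC · R_p/(R_s + R_p) = 31.3 × 0.7574 = 23.71 mV.
Branch current I = V_A/R3 = 23.71/13.3 = 1.782 µA.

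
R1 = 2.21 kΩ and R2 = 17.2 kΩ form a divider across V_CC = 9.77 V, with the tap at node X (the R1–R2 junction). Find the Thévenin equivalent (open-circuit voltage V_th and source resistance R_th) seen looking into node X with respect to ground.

V_th ≈ 8.66 V, R_th ≈ 1.96 kΩ

With X open, the divider is unloaded: V_th = 9.77 × 17.2/19.41 = 8.658 V.
With V_CC suppressed (replaced by a short), R_th = R1 ‖ R2 = (2.210 × 17.2)/(2.210 + 17.2) = 1.958 kΩ.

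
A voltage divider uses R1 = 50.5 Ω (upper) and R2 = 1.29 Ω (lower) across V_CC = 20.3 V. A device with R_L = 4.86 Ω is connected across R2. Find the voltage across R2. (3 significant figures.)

The load sits in parallel with R2, giving an effective lower resistance R2' = R2·R_L/(R2+R_L) = 1.019 Ω.
Voltage divider with the loaded lower leg: V_out = 20.3 × 1.019/(50.5 + 1.019) = 20.3 × 0.01979 = 0.4017 V.

V_out ≈ 0.402 V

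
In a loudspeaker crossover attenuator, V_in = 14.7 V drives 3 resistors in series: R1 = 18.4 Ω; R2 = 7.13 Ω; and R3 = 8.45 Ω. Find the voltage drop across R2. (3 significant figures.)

Series total: ΣR = 18.4 + 7.13 + 8.45 = 33.98 Ω.
By the voltage-divider rule, V = 14.7 × 7.130/33.98 = 3.084 V.

V ≈ 3.08 V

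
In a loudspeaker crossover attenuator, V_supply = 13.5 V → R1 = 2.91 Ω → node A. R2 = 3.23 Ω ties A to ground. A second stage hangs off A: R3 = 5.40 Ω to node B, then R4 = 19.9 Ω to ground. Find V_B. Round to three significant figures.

V_B ≈ 5.27 V

Node A sees R2 in parallel with the series input of stage 2, R3 + R4 = 25.30 Ω.
R2 ‖ (R3+R4) = 2.864 Ω.
V_A = 13.5 × 2.864/(2.91 + 2.864) = 6.697 V.
Stage 2 is unloaded, so V_B = V_A · R4/(R3+R4) = 6.697 × 19.9/25.30 = 5.267 V.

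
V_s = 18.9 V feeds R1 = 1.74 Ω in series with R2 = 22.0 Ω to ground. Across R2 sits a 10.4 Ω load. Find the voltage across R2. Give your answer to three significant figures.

V_out ≈ 15.2 V

R2 ‖ R_L = (22.0 × 10.4)/(22.0 + 10.4) = 7.062 Ω.
Now apply the divider: V_out = 18.9 × 0.8023 = 15.16 V.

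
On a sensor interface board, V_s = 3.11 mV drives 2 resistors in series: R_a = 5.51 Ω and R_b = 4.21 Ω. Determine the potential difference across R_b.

V ≈ 1.35 mV

Series total: ΣR = 5.51 + 4.21 = 9.720 Ω.
By the voltage-divider rule, V = 3.11 × 4.210/9.720 = 1.347 mV.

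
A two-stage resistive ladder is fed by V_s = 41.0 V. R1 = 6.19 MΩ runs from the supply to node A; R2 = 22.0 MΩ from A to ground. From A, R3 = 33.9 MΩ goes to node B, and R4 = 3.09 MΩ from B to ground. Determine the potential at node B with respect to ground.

Node A sees R2 in parallel with the series input of stage 2, R3 + R4 = 36.99 MΩ.
R2 ‖ (R3+R4) = 13.80 MΩ.
First divider: V_A = V_s · 13.80/(6.19 + 13.80) = 28.30 V.
V_B = V_A × 0.08354 = 2.364 V.

V_B ≈ 2.36 V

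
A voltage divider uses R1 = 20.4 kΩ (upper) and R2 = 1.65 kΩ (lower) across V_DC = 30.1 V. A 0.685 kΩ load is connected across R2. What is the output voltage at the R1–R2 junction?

V_out ≈ 0.698 V

The load sits in parallel with R2, giving an effective lower resistance R2' = R2·R_L/(R2+R_L) = 0.4840 kΩ.
Then V_out = V_DC · R2'/(R1 + R2') = 30.1 × 0.4840/20.88 = 0.6977 V.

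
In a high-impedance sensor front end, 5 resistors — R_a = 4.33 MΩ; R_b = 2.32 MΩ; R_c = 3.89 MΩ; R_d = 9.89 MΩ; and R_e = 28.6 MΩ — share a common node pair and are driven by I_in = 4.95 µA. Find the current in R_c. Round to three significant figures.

I ≈ 1.21 µA

Total conductance ΣG = 1/4.33 + 1/2.32 + 1/3.89 + 1/9.89 + 1/28.6 = 1.055 (units of 1/MΩ).
Current divider: I(R_c) = I_in · G_k/ΣG = 4.95 × (0.2571/1.055) = 4.95 × 0.2436 = 1.206 µA.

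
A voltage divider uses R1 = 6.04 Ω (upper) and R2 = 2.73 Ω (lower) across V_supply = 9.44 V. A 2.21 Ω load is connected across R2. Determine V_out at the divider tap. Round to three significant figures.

V_out ≈ 1.59 V

The load sits in parallel with R2, giving an effective lower resistance R2' = R2·R_L/(R2+R_L) = 1.221 Ω.
Now apply the divider: V_out = 9.44 × 0.1682 = 1.588 V.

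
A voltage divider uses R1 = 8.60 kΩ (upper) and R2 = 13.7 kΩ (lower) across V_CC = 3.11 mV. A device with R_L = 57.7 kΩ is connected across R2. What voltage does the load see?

R2 ‖ R_L = (13.7 × 57.7)/(13.7 + 57.7) = 11.07 kΩ.
Voltage divider with the loaded lower leg: V_out = 3.11 × 11.07/(8.60 + 11.07) = 3.11 × 0.5628 = 1.750 mV.
(Unloaded it would be 1.91 mV; the load pulls it down.)

V_out ≈ 1.75 mV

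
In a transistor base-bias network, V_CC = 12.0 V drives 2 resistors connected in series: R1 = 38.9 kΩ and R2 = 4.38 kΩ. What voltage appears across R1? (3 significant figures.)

V ≈ 10.8 V

ΣR = 38.9 + 4.38 = 43.28 kΩ.
V = V_CC · R/ΣR = 12.0 × 0.8988 = 10.79 V.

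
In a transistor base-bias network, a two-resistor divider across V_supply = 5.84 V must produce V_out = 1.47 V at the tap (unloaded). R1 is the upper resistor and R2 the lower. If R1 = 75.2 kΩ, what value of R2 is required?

The divider ratio is R2/(R1+R2) = 1.47/5.84 = 0.2517.
Rearranging, R2 = R1·k/(1−k) = 75.2 × 0.3364 = 25.30 kΩ.

R2 ≈ 25.3 kΩ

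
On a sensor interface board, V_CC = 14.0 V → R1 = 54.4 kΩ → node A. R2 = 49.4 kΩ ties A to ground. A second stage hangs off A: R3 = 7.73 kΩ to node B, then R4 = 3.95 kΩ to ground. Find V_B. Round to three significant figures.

Looking into the second stage from A: R3 + R4 = 11.68 kΩ appears in parallel with R2.
R2 ‖ (R3+R4) = 9.446 kΩ.
First divider: V_A = V_CC · 9.446/(54.4 + 9.446) = 2.071 V.
V_B = V_A × 0.3382 = 0.7005 V.

V_B ≈ 0.701 V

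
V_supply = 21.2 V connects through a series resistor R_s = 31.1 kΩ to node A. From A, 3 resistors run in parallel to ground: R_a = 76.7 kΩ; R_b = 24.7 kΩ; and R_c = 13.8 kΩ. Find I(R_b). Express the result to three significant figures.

I ≈ 0.175 mA

Combine the parallel branches: R_p = (1/76.7 + 1/24.7 + 1/13.8)⁻¹ = 7.937 kΩ.
V_A = 21.2 × 7.937/39.04 = 4.311 V.
I(R_b) = V_A / R_b = 4.311/24.7 = 0.1745 mA.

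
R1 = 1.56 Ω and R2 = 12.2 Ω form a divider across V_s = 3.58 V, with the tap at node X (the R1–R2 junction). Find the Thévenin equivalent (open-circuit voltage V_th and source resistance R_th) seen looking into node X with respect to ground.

V_th is the unloaded tap voltage: V_s · R2/(R1+R2) = 3.58 × 0.8866 = 3.174 V.
Zeroing V_s shorts the top of R1 to ground, so R_th = R1 ‖ R2 = 1.383 Ω.

V_th ≈ 3.17 V, R_th ≈ 1.38 Ω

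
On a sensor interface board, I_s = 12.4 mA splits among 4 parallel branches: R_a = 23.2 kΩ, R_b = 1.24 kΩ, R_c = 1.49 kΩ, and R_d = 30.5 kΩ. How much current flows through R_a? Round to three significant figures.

Total conductance ΣG = 1/23.2 + 1/1.24 + 1/1.49 + 1/30.5 = 1.553 (units of 1/kΩ).
R_a takes the fraction G_k/ΣG = 0.04310/1.553 = 0.02775, so I = 12.4 × 0.02775 = 0.3441 mA.

I ≈ 0.344 mA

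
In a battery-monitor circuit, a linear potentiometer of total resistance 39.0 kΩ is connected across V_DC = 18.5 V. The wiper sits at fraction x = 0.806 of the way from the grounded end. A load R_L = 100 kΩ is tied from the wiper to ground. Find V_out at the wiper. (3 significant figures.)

V_out ≈ 14.1 V

The pot divides into 7.566 kΩ above the wiper and 31.43 kΩ below.
Lower segment in parallel with the load: 31.43 ‖ 100 = 23.92 kΩ.
Then V_out = V_DC · 23.92/(7.566 + 23.92) = 14.05 V.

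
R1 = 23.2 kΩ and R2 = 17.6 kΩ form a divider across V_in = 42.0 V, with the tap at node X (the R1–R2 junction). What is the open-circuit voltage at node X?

V_th is the unloaded tap voltage: V_in · R2/(R1+R2) = 42.0 × 0.4314 = 18.12 V.

V_th ≈ 18.1 V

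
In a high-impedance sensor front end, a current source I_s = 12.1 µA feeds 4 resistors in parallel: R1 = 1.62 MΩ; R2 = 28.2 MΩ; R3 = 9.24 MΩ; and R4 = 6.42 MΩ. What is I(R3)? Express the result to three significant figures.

ΣG = 1/1.62 + 1/28.2 + 1/9.24 + 1/6.42 = 0.9167.
Current divider: I(R3) = I_s · G_k/ΣG = 12.1 × (0.1082/0.9167) = 12.1 × 0.1181 = 1.428 µA.

I ≈ 1.43 µA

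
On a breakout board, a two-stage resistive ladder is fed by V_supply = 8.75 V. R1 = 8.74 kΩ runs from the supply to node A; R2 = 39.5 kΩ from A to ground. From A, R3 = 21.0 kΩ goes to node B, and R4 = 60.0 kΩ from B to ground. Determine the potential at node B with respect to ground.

Node A sees R2 in parallel with the series input of stage 2, R3 + R4 = 81.00 kΩ.
Effective lower resistance at A: R2 ‖ 81.00 = 26.55 kΩ.
First divider: V_A = V_supply · 26.55/(8.74 + 26.55) = 6.583 V.
V_B = V_A × 0.7407 = 4.876 V.

V_B ≈ 4.88 V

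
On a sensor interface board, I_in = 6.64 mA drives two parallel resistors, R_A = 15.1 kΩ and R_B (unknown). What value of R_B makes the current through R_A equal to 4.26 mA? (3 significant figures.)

Two-branch current divider: I_A = I_in · R_B/(R_A + R_B).
With f = 0.6416, R_B = R_A · f/(1−f) = 15.1 × 1.790 = 27.03 kΩ.

R_B ≈ 27.0 kΩ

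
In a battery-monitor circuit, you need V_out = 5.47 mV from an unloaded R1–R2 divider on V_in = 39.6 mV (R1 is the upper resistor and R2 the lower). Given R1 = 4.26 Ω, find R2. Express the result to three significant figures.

R2 ≈ 0.683 Ω

The divider ratio is R2/(R1+R2) = 5.47/39.6 = 0.1381.
Rearranging, R2 = R1·k/(1−k) = 4.26 × 0.1603 = 0.6827 Ω.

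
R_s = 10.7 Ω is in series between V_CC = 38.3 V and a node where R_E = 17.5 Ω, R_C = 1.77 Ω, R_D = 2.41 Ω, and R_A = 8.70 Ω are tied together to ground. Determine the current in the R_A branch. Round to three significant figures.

Combine the parallel branches: R_p = (1/17.5 + 1/1.77 + 1/2.41 + 1/8.70)⁻¹ = 0.8681 Ω.
Node voltage V_A = V_CC · R_p/(R_s + R_p) = 38.3 × 0.07504 = 2.874 V.
Branch current I = V_A/R_A = 2.874/8.70 = 0.3303 A.
(Equivalently: I_total = 3.311 A, then current-divider fraction G_k/ΣG = 0.09978.)

I ≈ 0.330 A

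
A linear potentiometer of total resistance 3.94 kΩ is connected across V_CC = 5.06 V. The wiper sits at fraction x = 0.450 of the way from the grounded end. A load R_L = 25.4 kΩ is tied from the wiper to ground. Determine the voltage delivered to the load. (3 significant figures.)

Lower segment x·R_p = 1.773 kΩ; upper segment (1−x)·R_p = 2.167 kΩ.
Lower segment in parallel with the load: 1.773 ‖ 25.4 = 1.657 kΩ.
Then V_out = V_CC · 1.657/(2.167 + 1.657) = 2.193 V.
(Unloaded: V_out = x·V_CC = 2.28 V.)

V_out ≈ 2.19 V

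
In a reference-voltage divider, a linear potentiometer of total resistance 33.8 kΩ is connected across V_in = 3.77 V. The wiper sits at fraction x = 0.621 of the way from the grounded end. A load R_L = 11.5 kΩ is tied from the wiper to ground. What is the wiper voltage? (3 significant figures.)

Split the track: R_lower = x·R_p = 20.99 kΩ, R_upper = (1−x)·R_p = 12.81 kΩ.
R_L loads the lower segment: effective lower R = 7.429 kΩ.
V_out = 3.77 × 7.429/(12.81 + 7.429) = 1.384 V.

V_out ≈ 1.38 V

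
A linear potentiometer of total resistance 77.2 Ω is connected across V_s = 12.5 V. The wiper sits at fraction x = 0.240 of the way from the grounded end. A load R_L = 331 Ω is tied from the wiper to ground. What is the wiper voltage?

Lower segment x·R_p = 18.53 Ω; upper segment (1−x)·R_p = 58.67 Ω.
R_L loads the lower segment: effective lower R = 17.55 Ω.
Loaded-divider output: V_out = 12.5 × 0.2302 = 2.878 V.

V_out ≈ 2.88 V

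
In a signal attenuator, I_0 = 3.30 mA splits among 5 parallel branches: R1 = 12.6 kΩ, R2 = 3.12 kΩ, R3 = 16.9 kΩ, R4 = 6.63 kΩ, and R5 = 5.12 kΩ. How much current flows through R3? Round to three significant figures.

I ≈ 0.243 mA

Total conductance ΣG = 1/12.6 + 1/3.12 + 1/16.9 + 1/6.63 + 1/5.12 = 0.8052 (units of 1/kΩ).
R3 takes the fraction G_k/ΣG = 0.05917/0.8052 = 0.07349, so I = 3.30 × 0.07349 = 0.2425 mA.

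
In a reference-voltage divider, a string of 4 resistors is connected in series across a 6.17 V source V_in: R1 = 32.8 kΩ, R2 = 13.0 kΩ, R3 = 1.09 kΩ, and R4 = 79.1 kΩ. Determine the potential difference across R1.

V ≈ 1.61 V

Total series resistance ΣR = 32.8 + 13.0 + 1.09 + 79.1 = 126.0 kΩ.
By the voltage-divider rule, V = 6.17 × 32.80/126.0 = 1.606 V.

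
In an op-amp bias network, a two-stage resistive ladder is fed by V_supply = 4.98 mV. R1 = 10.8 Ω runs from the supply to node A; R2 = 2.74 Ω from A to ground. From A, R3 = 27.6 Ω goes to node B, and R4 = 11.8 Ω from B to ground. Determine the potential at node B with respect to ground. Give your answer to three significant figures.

V_B ≈ 0.286 mV

The second stage (R3 + R4 = 39.40 Ω) loads node A in parallel with R2.
R2 ‖ (R3+R4) = 2.562 Ω.
First divider: V_A = V_supply · 2.562/(10.8 + 2.562) = 0.9548 mV.
V_B = V_A × 0.2995 = 0.2860 mV.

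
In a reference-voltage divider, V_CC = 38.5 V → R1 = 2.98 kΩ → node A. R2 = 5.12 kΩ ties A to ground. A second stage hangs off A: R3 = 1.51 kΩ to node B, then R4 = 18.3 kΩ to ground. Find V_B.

The second stage (R3 + R4 = 19.81 kΩ) loads node A in parallel with R2.
Effective lower resistance at A: R2 ‖ 19.81 = 4.068 kΩ.
First divider: V_A = V_CC · 4.068/(2.98 + 4.068) = 22.22 V.
Then the unloaded second divider: V_B = V_A × R4/(R3+R4) = 22.22 × 0.9238 = 20.53 V.

V_B ≈ 20.5 V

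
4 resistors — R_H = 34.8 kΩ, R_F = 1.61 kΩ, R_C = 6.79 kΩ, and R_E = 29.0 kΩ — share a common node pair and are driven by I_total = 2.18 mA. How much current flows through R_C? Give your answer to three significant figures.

I ≈ 0.386 mA

ΣG = 1/34.8 + 1/1.61 + 1/6.79 + 1/29.0 = 0.8316.
Current divider: I(R_C) = I_total · G_k/ΣG = 2.18 × (0.1473/0.8316) = 2.18 × 0.1771 = 0.3861 mA.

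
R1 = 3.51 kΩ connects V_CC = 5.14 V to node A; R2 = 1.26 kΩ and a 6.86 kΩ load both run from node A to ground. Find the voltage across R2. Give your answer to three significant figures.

The load sits in parallel with R2, giving an effective lower resistance R2' = R2·R_L/(R2+R_L) = 1.064 kΩ.
Voltage divider with the loaded lower leg: V_out = 5.14 × 1.064/(3.51 + 1.064) = 5.14 × 0.2327 = 1.196 V.
(Unloaded it would be 1.36 V; the load pulls it down.)

V_out ≈ 1.20 V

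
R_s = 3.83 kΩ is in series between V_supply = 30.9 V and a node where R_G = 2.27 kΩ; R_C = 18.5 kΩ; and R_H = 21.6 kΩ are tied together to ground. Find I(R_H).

I ≈ 0.466 mA

Parallel bank: R_p = 1/(1/2.27 + 1/18.5 + 1/21.6) = 1.849 kΩ.
V_A = 30.9 × 1.849/5.679 = 10.06 V.
I(R_H) = V_A / R_H = 10.06/21.6 = 0.4657 mA.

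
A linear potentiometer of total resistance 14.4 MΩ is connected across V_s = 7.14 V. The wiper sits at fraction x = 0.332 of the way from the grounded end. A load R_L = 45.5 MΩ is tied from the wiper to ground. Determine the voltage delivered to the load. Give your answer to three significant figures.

Lower segment x·R_p = 4.781 MΩ; upper segment (1−x)·R_p = 9.619 MΩ.
R_L loads the lower segment: effective lower R = 4.326 MΩ.
Loaded-divider output: V_out = 7.14 × 0.3102 = 2.215 V.
(Unloaded: V_out = x·V_s = 2.37 V.)

V_out ≈ 2.22 V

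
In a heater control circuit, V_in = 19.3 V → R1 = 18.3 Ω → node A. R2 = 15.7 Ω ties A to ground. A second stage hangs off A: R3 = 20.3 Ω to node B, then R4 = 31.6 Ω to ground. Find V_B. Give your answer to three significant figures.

Node A sees R2 in parallel with the series input of stage 2, R3 + R4 = 51.90 Ω.
Effective lower resistance at A: R2 ‖ 51.90 = 12.05 Ω.
First divider: V_A = V_in · 12.05/(18.3 + 12.05) = 7.664 V.
Then the unloaded second divider: V_B = V_A × R4/(R3+R4) = 7.664 × 0.6089 = 4.666 V.

V_B ≈ 4.67 V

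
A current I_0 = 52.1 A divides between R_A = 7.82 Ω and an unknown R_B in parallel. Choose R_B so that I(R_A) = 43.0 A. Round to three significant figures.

The fraction through R_A equals R_B/(R_A+R_B).
With f = 0.8253, R_B = R_A · f/(1−f) = 7.82 × 4.725 = 36.95 Ω.

R_B ≈ 37.0 Ω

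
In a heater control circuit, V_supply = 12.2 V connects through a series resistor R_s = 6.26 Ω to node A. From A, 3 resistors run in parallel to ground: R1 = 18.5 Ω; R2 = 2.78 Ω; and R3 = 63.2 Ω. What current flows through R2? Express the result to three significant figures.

I ≈ 1.19 A

Parallel bank: R_p = 1/(1/18.5 + 1/2.78 + 1/63.2) = 2.328 Ω.
V_A = 12.2 × 2.328/8.588 = 3.307 V.
Branch current I = V_A/R2 = 3.307/2.78 = 1.190 A.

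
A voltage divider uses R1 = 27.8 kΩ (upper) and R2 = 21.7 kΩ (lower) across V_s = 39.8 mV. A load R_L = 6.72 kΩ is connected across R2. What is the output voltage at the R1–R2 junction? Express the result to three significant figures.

V_out ≈ 6.20 mV

First combine the lower leg with the load: R2 ‖ R_L = 5.131 kΩ.
Voltage divider with the loaded lower leg: V_out = 39.8 × 5.131/(27.8 + 5.131) = 39.8 × 0.1558 = 6.201 mV.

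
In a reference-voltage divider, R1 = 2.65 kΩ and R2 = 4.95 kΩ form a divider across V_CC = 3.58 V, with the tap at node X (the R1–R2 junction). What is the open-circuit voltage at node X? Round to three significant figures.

With X open, the divider is unloaded: V_th = 3.58 × 4.95/7.600 = 2.332 V.

V_th ≈ 2.33 V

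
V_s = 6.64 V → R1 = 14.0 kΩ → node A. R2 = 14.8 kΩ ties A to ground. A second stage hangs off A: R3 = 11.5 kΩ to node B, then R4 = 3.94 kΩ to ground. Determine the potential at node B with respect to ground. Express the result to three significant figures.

The second stage (R3 + R4 = 15.44 kΩ) loads node A in parallel with R2.
R2 ‖ (R3+R4) = 7.557 kΩ.
So V_A = 6.64 × 0.3505 = 2.328 V.
Stage 2 is unloaded, so V_B = V_A · R4/(R3+R4) = 2.328 × 3.94/15.44 = 0.5940 V.

V_B ≈ 0.594 V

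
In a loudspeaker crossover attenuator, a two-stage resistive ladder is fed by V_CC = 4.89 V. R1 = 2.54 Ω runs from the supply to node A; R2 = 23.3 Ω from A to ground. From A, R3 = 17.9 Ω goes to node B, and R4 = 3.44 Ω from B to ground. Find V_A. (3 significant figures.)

Looking into the second stage from A: R3 + R4 = 21.34 Ω appears in parallel with R2.
Effective lower resistance at A: R2 ‖ 21.34 = 11.14 Ω.
V_A = 4.89 × 11.14/(2.54 + 11.14) = 3.982 V.

V_A ≈ 3.98 V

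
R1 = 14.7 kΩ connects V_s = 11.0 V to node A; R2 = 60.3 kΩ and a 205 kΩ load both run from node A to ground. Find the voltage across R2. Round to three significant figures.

V_out ≈ 8.36 V

R2 ‖ R_L = (60.3 × 205)/(60.3 + 205) = 46.59 kΩ.
Now apply the divider: V_out = 11.0 × 0.7602 = 8.362 V.
(Unloaded it would be 8.84 V; the load pulls it down.)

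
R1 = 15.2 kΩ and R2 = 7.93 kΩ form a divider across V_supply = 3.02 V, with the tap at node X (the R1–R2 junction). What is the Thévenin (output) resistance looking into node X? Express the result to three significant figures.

With V_supply suppressed (replaced by a short), R_th = R1 ‖ R2 = (15.20 × 7.93)/(15.20 + 7.93) = 5.211 kΩ.

R_th ≈ 5.21 kΩ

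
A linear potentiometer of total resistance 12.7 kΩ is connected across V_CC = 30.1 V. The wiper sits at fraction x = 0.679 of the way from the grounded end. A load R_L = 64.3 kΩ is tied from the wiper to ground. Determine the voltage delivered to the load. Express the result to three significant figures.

V_out ≈ 19.6 V

Split the track: R_lower = x·R_p = 8.623 kΩ, R_upper = (1−x)·R_p = 4.077 kΩ.
Lower segment in parallel with the load: 8.623 ‖ 64.3 = 7.604 kΩ.
Loaded-divider output: V_out = 30.1 × 0.6510 = 19.59 V.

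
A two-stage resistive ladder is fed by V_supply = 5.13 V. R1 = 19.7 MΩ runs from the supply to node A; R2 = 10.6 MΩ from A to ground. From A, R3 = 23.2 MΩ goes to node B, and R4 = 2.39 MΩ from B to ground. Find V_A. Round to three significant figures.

The second stage (R3 + R4 = 25.59 MΩ) loads node A in parallel with R2.
R2 ‖ (R3+R4) = 7.495 MΩ.
So V_A = 5.13 × 0.2756 = 1.414 V.

V_A ≈ 1.41 V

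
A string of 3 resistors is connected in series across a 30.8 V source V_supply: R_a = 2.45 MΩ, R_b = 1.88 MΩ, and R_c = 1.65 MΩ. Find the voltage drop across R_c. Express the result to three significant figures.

V ≈ 8.50 V

Series total: ΣR = 2.45 + 1.88 + 1.65 = 5.980 MΩ.
By the voltage-divider rule, V = 30.8 × 1.650/5.980 = 8.498 V.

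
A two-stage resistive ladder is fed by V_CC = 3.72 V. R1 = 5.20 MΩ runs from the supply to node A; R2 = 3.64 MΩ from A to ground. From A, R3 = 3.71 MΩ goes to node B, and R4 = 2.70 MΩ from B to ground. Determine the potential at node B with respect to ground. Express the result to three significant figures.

V_B ≈ 0.484 V

Looking into the second stage from A: R3 + R4 = 6.410 MΩ appears in parallel with R2.
R2 ‖ (R3+R4) = 2.322 MΩ.
So V_A = 3.72 × 0.3087 = 1.148 V.
Then the unloaded second divider: V_B = V_A × R4/(R3+R4) = 1.148 × 0.4212 = 0.4836 V.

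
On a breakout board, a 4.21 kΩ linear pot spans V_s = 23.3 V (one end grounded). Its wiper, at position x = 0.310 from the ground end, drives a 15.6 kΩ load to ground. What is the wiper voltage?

Split the track: R_lower = x·R_p = 1.305 kΩ, R_upper = (1−x)·R_p = 2.905 kΩ.
R_L loads the lower segment: effective lower R = 1.204 kΩ.
Loaded-divider output: V_out = 23.3 × 0.2931 = 6.829 V.

V_out ≈ 6.83 V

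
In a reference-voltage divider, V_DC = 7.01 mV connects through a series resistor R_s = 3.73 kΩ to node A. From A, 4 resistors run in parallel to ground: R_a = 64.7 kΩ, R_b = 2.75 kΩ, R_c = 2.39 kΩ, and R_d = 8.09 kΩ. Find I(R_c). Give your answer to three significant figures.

Equivalent of the parallel group: R_p = 1.086 kΩ.
Node voltage V_A = V_DC · R_p/(R_s + R_p) = 7.01 × 0.2254 = 1.580 mV.
Branch current I = V_A/R_c = 1.580/2.39 = 0.6612 µA.

I ≈ 0.661 µA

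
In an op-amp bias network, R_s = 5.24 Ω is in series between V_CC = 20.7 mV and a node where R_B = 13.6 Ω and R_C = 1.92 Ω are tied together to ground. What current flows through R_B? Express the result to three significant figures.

Combine the parallel branches: R_p = (1/13.6 + 1/1.92)⁻¹ = 1.682 Ω.
V_A by voltage divider: V_A = 20.7 × 1.682/(5.24 + 1.682) = 5.031 mV.
I(R_B) = V_A / R_B = 5.031/13.6 = 0.3699 mA.
(Check via current divider: I_total = 2.990 mA; share G_k/ΣG = 0.1237 → same result.)

I ≈ 0.370 mA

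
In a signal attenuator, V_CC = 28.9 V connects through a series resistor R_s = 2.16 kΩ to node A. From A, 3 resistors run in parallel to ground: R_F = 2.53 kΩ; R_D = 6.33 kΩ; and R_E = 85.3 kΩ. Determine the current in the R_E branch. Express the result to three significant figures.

Combine the parallel branches: R_p = (1/2.53 + 1/6.33 + 1/85.3)⁻¹ = 1.770 kΩ.
Node voltage V_A = V_CC · R_p/(R_s + R_p) = 28.9 × 0.4504 = 13.02 V.
Branch current I = V_A/R_E = 13.02/85.3 = 0.1526 mA.
(Check via current divider: I_total = 7.354 mA; share G_k/ΣG = 0.02075 → same result.)

I ≈ 0.153 mA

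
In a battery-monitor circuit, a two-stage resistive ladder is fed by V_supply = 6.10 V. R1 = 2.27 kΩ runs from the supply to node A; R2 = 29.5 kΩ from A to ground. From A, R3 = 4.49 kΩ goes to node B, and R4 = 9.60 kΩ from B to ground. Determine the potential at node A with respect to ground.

Node A sees R2 in parallel with the series input of stage 2, R3 + R4 = 14.09 kΩ.
Effective lower resistance at A: R2 ‖ 14.09 = 9.536 kΩ.
V_A = 6.10 × 9.536/(2.27 + 9.536) = 4.927 V.

V_A ≈ 4.93 V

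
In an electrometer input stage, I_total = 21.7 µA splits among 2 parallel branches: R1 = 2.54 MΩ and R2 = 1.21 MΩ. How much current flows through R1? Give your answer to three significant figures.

With just two branches, the current splits inversely with resistance.
I(R1) = 21.7 × 1.21/(2.54 + 1.21) = 21.7 × 0.3227 = 7.002 µA.

I ≈ 7.00 µA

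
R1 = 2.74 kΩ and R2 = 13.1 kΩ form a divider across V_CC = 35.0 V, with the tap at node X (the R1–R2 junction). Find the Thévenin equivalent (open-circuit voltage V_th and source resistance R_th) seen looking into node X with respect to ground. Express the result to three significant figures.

V_th ≈ 28.9 V, R_th ≈ 2.27 kΩ

Open-circuit (no load on X): V_th = V_CC · R2/(R1 + R2) = 35.0 × 13.1/(2.740 + 13.1) = 28.95 V.
Looking into X with the source shorted: R_th = R1·R2/(R1+R2) = 2.740 × 13.1/15.84 = 2.266 kΩ.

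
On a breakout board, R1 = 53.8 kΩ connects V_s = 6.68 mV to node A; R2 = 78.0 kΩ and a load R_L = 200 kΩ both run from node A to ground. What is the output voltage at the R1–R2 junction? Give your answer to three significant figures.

V_out ≈ 3.41 mV

R2 ‖ R_L = (78.0 × 200)/(78.0 + 200) = 56.12 kΩ.
Then V_out = V_s · R2'/(R1 + R2') = 6.68 × 56.12/109.9 = 3.410 mV.
(Unloaded it would be 3.95 mV; the load pulls it down.)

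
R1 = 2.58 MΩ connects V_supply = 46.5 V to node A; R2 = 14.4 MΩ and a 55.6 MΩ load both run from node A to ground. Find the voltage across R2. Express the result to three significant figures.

The load sits in parallel with R2, giving an effective lower resistance R2' = R2·R_L/(R2+R_L) = 11.44 MΩ.
Then V_out = V_supply · R2'/(R1 + R2') = 46.5 × 11.44/14.02 = 37.94 V.

V_out ≈ 37.9 V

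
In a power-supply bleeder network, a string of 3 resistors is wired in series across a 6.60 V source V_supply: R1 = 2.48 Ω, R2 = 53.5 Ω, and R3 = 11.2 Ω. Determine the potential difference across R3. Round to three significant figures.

V ≈ 1.10 V

ΣR = 2.48 + 53.5 + 11.2 = 67.18 Ω.
By the voltage-divider rule, V = 6.60 × 11.20/67.18 = 1.100 V.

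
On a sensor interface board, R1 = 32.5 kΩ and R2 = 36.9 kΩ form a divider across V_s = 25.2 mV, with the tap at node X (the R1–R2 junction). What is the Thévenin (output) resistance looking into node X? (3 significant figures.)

Zeroing V_s shorts the top of R1 to ground, so R_th = R1 ‖ R2 = 17.28 kΩ.

R_th ≈ 17.3 kΩ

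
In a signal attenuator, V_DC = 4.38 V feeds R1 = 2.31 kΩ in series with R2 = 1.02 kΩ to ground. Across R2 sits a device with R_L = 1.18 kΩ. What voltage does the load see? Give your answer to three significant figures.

V_out ≈ 0.839 V

First combine the lower leg with the load: R2 ‖ R_L = 0.5471 kΩ.
Now apply the divider: V_out = 4.38 × 0.1915 = 0.8387 V.
(Unloaded it would be 1.34 V; the load pulls it down.)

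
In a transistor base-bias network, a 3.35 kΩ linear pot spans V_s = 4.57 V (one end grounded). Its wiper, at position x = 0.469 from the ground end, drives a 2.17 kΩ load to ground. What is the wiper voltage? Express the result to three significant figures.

Lower segment x·R_p = 1.571 kΩ; upper segment (1−x)·R_p = 1.779 kΩ.
(x·R_p) ‖ R_L = 0.9113 kΩ.
V_out = 4.57 × 0.9113/(1.779 + 0.9113) = 1.548 V.

V_out ≈ 1.55 V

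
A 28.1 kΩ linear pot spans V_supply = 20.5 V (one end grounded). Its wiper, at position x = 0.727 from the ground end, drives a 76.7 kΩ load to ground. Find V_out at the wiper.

V_out ≈ 13.9 V

Split the track: R_lower = x·R_p = 20.43 kΩ, R_upper = (1−x)·R_p = 7.671 kΩ.
R_L loads the lower segment: effective lower R = 16.13 kΩ.
Loaded-divider output: V_out = 20.5 × 0.6777 = 13.89 V.
(Unloaded: V_out = x·V_supply = 14.9 V.)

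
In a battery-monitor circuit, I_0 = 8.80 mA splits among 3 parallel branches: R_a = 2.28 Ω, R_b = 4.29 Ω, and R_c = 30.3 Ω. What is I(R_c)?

I ≈ 0.412 mA

Total conductance ΣG = 1/2.28 + 1/4.29 + 1/30.3 = 0.7047 (units of 1/Ω).
Current divider: I(R_c) = I_0 · G_k/ΣG = 8.80 × (0.03300/0.7047) = 8.80 × 0.04683 = 0.4121 mA.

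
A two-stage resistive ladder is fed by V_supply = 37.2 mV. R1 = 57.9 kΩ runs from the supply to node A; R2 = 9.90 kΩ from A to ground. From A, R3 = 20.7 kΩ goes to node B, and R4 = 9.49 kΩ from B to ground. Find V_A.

V_A ≈ 4.24 mV

Looking into the second stage from A: R3 + R4 = 30.19 kΩ appears in parallel with R2.
Effective lower resistance at A: R2 ‖ 30.19 = 7.455 kΩ.
So V_A = 37.2 × 0.1141 = 4.244 mV.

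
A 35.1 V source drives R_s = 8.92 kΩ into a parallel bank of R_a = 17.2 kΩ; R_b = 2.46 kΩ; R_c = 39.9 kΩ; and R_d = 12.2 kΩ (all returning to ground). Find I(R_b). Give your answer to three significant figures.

Parallel bank: R_p = 1/(1/17.2 + 1/2.46 + 1/39.9 + 1/12.2) = 1.749 kΩ.
Node voltage V_A = V_in · R_p/(R_s + R_p) = 35.1 × 0.1640 = 5.755 V.
I(R_b) = V_A / R_b = 5.755/2.46 = 2.339 mA.
(Equivalently: I_total = 3.290 mA, then current-divider fraction G_k/ΣG = 0.7111.)

I ≈ 2.34 mA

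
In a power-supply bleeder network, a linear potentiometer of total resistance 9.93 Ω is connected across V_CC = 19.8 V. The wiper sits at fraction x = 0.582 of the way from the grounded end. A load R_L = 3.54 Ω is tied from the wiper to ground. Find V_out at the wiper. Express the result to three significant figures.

V_out ≈ 6.85 V

Split the track: R_lower = x·R_p = 5.779 Ω, R_upper = (1−x)·R_p = 4.151 Ω.
Lower segment in parallel with the load: 5.779 ‖ 3.54 = 2.195 Ω.
Then V_out = V_CC · 2.195/(4.151 + 2.195) = 6.849 V.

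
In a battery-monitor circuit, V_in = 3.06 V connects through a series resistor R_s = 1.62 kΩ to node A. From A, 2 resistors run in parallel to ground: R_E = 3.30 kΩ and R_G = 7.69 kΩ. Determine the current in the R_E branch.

Combine the parallel branches: R_p = (1/3.30 + 1/7.69)⁻¹ = 2.309 kΩ.
V_A by voltage divider: V_A = 3.06 × 2.309/(1.62 + 2.309) = 1.798 V.
Branch current I = V_A/R_E = 1.798/3.30 = 0.5450 mA.

I ≈ 0.545 mA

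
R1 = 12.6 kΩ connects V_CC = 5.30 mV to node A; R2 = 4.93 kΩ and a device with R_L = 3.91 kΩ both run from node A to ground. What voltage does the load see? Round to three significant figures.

V_out ≈ 0.782 mV

R2 ‖ R_L = (4.93 × 3.91)/(4.93 + 3.91) = 2.181 kΩ.
Now apply the divider: V_out = 5.30 × 0.1475 = 0.7819 mV.
(Unloaded it would be 1.49 mV; the load pulls it down.)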